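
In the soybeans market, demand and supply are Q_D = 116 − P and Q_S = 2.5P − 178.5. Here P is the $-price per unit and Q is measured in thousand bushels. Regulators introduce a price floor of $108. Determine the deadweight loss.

In inverse form: demand P = 116 − Q, supply P = 71.4 + 0.4Q.
Competitive equilibrium: 116 − Q = 71.4 + 0.4Q → Q* = 31.8571, P* = 84.1429.
At the floor P = 108, quantity demanded = (116 − 108)/1 = 8.
Sellers' marginal cost at Q' = 8: 71.4 + 0.4·8 = 74.6.
ΔQ = 31.8571 − 8 = 23.8571; wedge = 108 − 74.6 = 33.4.
Deadweight loss = ½ × 23.8571 × 33.4 = $398.41 thousand.

$398.41 thousand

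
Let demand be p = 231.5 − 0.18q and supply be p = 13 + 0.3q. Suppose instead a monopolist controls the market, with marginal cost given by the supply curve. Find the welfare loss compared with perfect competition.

3699.04

Competitive equilibrium: 231.5 − 0.18q = 13 + 0.3q → q* = 455.2083, p* = 149.5625.
Marginal revenue: MR = 231.5 − 0.36q. Set MR = MC: 231.5 − 0.36q = 13 + 0.3q → q_m = 331.0606.
Price p_m = 231.5 − 0.18·331.0606 = 171.9091; MC(q_m) = 13 + 0.3·331.0606 = 112.3182.
Competitive q* = 455.2083, so Δq = 124.1477; wedge = 171.9091 − 112.3182 = 59.5909.
Welfare loss = ½ × 124.1477 × 59.5909 = 3699.04.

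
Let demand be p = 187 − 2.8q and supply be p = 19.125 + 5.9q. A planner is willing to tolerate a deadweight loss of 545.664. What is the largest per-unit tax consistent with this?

97.44

Competitive equilibrium: 187 − 2.8q = 19.125 + 5.9q → q* = 19.296, p* = 132.9713.
A tax t gives Δq = t/8.7 and wedge t, so DWL = t²/17.4.
t²/17.4 = 545.664 → t² = 9494.5536 → t = 97.44.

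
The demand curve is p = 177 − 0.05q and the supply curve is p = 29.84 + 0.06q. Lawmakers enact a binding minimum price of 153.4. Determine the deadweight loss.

Competitive equilibrium: 177 − 0.05q = 29.84 + 0.06q → q* = 1337.8182, p* = 110.1091.
At the floor p = 153.4, quantity demanded = (177 − 153.4)/0.05 = 472.
Sellers' marginal cost at q' = 472: 29.84 + 0.06·472 = 58.16.
Δq = 1337.8182 − 472 = 865.8182; wedge = 153.4 − 58.16 = 95.24.
The triangle = ½ × 865.8182 × 95.24 = 41230.26.

41230.26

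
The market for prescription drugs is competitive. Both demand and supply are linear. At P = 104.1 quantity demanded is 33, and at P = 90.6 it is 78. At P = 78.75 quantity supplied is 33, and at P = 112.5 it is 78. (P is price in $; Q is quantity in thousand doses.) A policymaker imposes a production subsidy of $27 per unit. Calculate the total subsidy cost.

Demand slope = (90.6 − 104.1)/(78 − 33) = −0.3, so P = 114 − 0.3Q.
Supply slope = (112.5 − 78.75)/(78 − 33) = 0.75, so P = 54 + 0.75Q.
Competitive equilibrium: 114 − 0.3Q = 54 + 0.75Q → Q* = 57.1429, P* = 96.8571.
The subsidy lowers effective supply by 27: P = 27 + 0.75Q.
New quantity: 114 − 0.3Q = 27 + 0.75Q → Q' = 82.8571.
Total subsidy cost = 27 × 82.8571 = $2237.14 thousand.

$2237.14 thousand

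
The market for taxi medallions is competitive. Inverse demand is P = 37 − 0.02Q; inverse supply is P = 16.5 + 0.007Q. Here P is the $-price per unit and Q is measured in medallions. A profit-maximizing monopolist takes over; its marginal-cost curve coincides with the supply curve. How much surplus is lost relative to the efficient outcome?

Competitive equilibrium: 37 − 0.02Q = 16.5 + 0.007Q → Q* = 759.2593, P* = 21.8148.
Marginal revenue: MR = 37 − 0.04Q. Set MR = MC: 37 − 0.04Q = 16.5 + 0.007Q → Q_m = 436.1702.
Price P_m = 37 − 0.02·436.1702 = 28.2766; MC(Q_m) = 16.5 + 0.007·436.1702 = 19.5532.
Competitive Q* = 759.2593, so ΔQ = 323.0891; wedge = 28.2766 − 19.5532 = 8.7234.
The triangle = ½ × 323.0891 × 8.7234 = $1409.22.

$1409.22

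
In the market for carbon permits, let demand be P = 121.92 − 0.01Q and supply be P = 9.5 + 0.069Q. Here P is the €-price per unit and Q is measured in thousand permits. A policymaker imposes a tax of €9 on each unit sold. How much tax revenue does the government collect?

Competitive equilibrium: 121.92 − 0.01Q = 9.5 + 0.069Q → Q* = 1423.038, P* = 107.6896.
With the tax, the buyer price exceeds the seller price by 9: (121.92 − 0.01Q) − (9.5 + 0.069Q) = 9 → Q' = 1309.1139.
Tax revenue = 9 × 1309.1139 = €11782.03 thousand.

€11782.03 thousand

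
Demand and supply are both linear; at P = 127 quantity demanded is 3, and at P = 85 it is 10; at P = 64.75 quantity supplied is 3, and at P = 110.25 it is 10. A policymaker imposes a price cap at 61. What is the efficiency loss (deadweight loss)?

Demand slope = (85 − 127)/(10 − 3) = −6, so P = 145 − 6Q.
Supply slope = (110.25 − 64.75)/(10 − 3) = 6.5, so P = 45.25 + 6.5Q.
Competitive equilibrium: 145 − 6Q = 45.25 + 6.5Q → Q* = 7.98, P* = 97.12.
At the ceiling P = 61, quantity supplied = (61 − 45.25)/6.5 = 2.4231.
Willingness to pay at Q' = 2.4231: 145 − 6·2.4231 = 130.4614.
ΔQ = 7.98 − 2.4231 = 5.5569; wedge = 130.4614 − 61 = 69.4614.
Deadweight loss = ½ × 5.5569 × 69.4614 = 193.

193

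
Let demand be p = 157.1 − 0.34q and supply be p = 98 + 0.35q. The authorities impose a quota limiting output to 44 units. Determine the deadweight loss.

598.54

Competitive equilibrium: 157.1 − 0.34q = 98 + 0.35q → q* = 85.6522, p* = 127.9783.
At q = 44: demand price = 157.1 − 0.34·44 = 142.14; supply price = 98 + 0.35·44 = 113.4.
Δq = 85.6522 − 44 = 41.6522; wedge = 142.14 − 113.4 = 28.74.
Welfare loss = ½ × 41.6522 × 28.74 = 598.54.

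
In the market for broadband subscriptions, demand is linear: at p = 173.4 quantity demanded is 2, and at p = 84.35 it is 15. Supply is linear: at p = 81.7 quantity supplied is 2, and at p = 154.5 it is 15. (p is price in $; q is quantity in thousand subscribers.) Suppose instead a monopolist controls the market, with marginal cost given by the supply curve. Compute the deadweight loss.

$68.78 thousand

Demand slope = (84.35 − 173.4)/(15 − 2) = −6.85, so p = 187.1 − 6.85q.
Supply slope = (154.5 − 81.7)/(15 − 2) = 5.6, so p = 70.5 + 5.6q.
Competitive equilibrium: 187.1 − 6.85q = 70.5 + 5.6q → q* = 9.3655, p* = 122.9466.
Marginal revenue: MR = 187.1 − 13.7q. Set MR = MC: 187.1 − 13.7q = 70.5 + 5.6q → q_m = 6.0415.
Price p_m = 187.1 − 6.85·6.0415 = 145.7157; MC(q_m) = 70.5 + 5.6·6.0415 = 104.3324.
Competitive q* = 9.3655, so Δq = 3.324; wedge = 145.7157 − 104.3324 = 41.3833.
DWL = ½ × 3.324 × 41.3833 = $68.78 thousand.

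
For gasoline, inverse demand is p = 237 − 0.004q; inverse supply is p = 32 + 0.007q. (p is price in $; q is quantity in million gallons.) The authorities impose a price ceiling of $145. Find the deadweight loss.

Competitive equilibrium: 237 − 0.004q = 32 + 0.007q → q* = 18636.36364, p* = 162.45455.
At the ceiling p = 145, quantity supplied = (145 − 32)/0.007 = 16142.85714.
Willingness to pay at q' = 16142.85714: 237 − 0.004·16142.85714 = 172.42857.
Δq = 18636.36364 − 16142.85714 = 2493.5065; wedge = 172.42857 − 145 = 27.42857.
Deadweight loss = ½ × 2493.5065 × 27.42857 = $34196.66 million.

$34196.66 million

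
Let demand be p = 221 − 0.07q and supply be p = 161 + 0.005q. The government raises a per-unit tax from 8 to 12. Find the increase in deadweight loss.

533.33

Competitive equilibrium: 221 − 0.07q = 161 + 0.005q → q* = 800, p* = 165.
For a per-unit tax t: Δq = t/0.075, so DWL = ½·t·(t/0.075) = t²/0.15.
At t = 8: DWL = 426.667. At t = 12: DWL = 960.
Increase = 960 − 426.667 = 533.33.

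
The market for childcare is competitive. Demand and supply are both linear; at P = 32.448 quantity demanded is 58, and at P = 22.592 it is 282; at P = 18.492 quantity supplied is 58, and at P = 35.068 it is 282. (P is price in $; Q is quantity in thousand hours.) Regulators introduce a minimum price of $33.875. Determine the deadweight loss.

$1339.97 thousand

Demand slope = (22.592 − 32.448)/(282 − 58) = −0.044, so P = 35 − 0.044Q.
Supply slope = (35.068 − 18.492)/(282 − 58) = 0.074, so P = 14.2 + 0.074Q.
Competitive equilibrium: 35 − 0.044Q = 14.2 + 0.074Q → Q* = 176.27119, P* = 27.24407.
At the floor P = 33.875, quantity demanded = (35 − 33.875)/0.044 = 25.56818.
Sellers' marginal cost at Q' = 25.56818: 14.2 + 0.074·25.56818 = 16.09205.
ΔQ = 176.27119 − 25.56818 = 150.70301; wedge = 33.875 − 16.09205 = 17.78295.
DWL = ½ × 150.70301 × 17.78295 = $1339.97 thousand.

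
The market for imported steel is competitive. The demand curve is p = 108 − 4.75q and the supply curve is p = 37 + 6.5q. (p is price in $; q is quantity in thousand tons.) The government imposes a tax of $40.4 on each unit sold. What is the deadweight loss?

$72.54 thousand

Competitive equilibrium: 108 − 4.75q = 37 + 6.5q → q* = 6.3111, p* = 78.0222.
With the tax, the buyer price exceeds the seller price by 40.4: (108 − 4.75q) − (37 + 6.5q) = 40.4 → q' = 2.72.
Δq = 6.3111 − 2.72 = 3.5911; the wedge equals the tax, 40.4.
Deadweight loss = ½ × 3.5911 × 40.4 = $72.54 thousand.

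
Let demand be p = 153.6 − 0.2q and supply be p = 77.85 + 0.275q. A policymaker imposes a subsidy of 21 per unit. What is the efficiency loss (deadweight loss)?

464.21

Competitive equilibrium: 153.6 − 0.2q = 77.85 + 0.275q → q* = 159.4737, p* = 121.7053.
The subsidy lowers effective supply by 21: p = 56.85 + 0.275q.
New quantity: 153.6 − 0.2q = 56.85 + 0.275q → q' = 203.6842.
Overproduction Δq = 203.6842 − 159.4737 = 44.2105; wedge = subsidy = 21.
DWL = ½ × 44.2105 × 21 = 464.21.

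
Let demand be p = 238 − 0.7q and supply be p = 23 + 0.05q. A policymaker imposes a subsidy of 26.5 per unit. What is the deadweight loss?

Competitive equilibrium: 238 − 0.7q = 23 + 0.05q → q* = 286.6667, p* = 37.3333.
The subsidy lowers effective supply by 26.5: p = 0.05q − 3.5.
New quantity: 238 − 0.7q = 0.05q − 3.5 → q' = 322.
Overproduction Δq = 322 − 286.6667 = 35.3333; wedge = subsidy = 26.5.
DWL = ½ × 35.3333 × 26.5 = 468.17.

468.17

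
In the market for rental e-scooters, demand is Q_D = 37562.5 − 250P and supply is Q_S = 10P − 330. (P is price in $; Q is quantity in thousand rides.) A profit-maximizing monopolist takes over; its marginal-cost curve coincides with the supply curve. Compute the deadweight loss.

In inverse form: demand P = 150.25 − 0.004Q, supply P = 33 + 0.1Q.
Competitive equilibrium: 150.25 − 0.004Q = 33 + 0.1Q → Q* = 1127.4038, P* = 145.7404.
Marginal revenue: MR = 150.25 − 0.008Q. Set MR = MC: 150.25 − 0.008Q = 33 + 0.1Q → Q_m = 1085.6481.
Price P_m = 150.25 − 0.004·1085.6481 = 145.9074; MC(Q_m) = 33 + 0.1·1085.6481 = 141.5648.
Competitive Q* = 1127.4038, so ΔQ = 41.7557; wedge = 145.9074 − 141.5648 = 4.3426.
The triangle = ½ × 41.7557 × 4.3426 = $90.66 thousand.

$90.66 thousand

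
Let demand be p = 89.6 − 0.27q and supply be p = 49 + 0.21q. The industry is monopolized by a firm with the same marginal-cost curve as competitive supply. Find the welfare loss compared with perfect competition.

222.53

Competitive equilibrium: 89.6 − 0.27q = 49 + 0.21q → q* = 84.5833, p* = 66.7625.
Marginal revenue: MR = 89.6 − 0.54q. Set MR = MC: 89.6 − 0.54q = 49 + 0.21q → q_m = 54.1333.
Price p_m = 89.6 − 0.27·54.1333 = 74.984; MC(q_m) = 49 + 0.21·54.1333 = 60.368.
Competitive q* = 84.5833, so Δq = 30.45; wedge = 74.984 − 60.368 = 14.616.
Welfare loss = ½ × 30.45 × 14.616 = 222.53.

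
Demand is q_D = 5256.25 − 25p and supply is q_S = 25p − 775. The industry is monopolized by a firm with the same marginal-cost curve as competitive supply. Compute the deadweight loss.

In inverse form: demand p = 210.25 − 0.04q, supply p = 31 + 0.04q.
Competitive equilibrium: 210.25 − 0.04q = 31 + 0.04q → q* = 2240.625, p* = 120.625.
Marginal revenue: MR = 210.25 − 0.08q. Set MR = MC: 210.25 − 0.08q = 31 + 0.04q → q_m = 1493.75.
Price p_m = 210.25 − 0.04·1493.75 = 150.5; MC(q_m) = 31 + 0.04·1493.75 = 90.75.
Competitive q* = 2240.625, so Δq = 746.875; wedge = 150.5 − 90.75 = 59.75.
The triangle = ½ × 746.875 × 59.75 = 22312.89.

22312.89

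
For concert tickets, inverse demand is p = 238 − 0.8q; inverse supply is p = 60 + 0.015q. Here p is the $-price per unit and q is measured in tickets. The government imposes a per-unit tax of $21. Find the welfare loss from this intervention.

Competitive equilibrium: 238 − 0.8q = 60 + 0.015q → q* = 218.4049, p* = 63.2761.
With the tax, the buyer price exceeds the seller price by 21: (238 − 0.8q) − (60 + 0.015q) = 21 → q' = 192.638.
Δq = 218.4049 − 192.638 = 25.7669; the wedge equals the tax, 21.
DWL = ½ × 25.7669 × 21 = $270.55.

$270.55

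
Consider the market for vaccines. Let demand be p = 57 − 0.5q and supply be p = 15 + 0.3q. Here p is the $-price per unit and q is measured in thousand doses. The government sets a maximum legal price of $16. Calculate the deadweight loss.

Competitive equilibrium: 57 − 0.5q = 15 + 0.3q → q* = 52.5, p* = 30.75.
At the ceiling p = 16, quantity supplied = (16 − 15)/0.3 = 3.33333.
Willingness to pay at q' = 3.33333: 57 − 0.5·3.33333 = 55.33334.
Δq = 52.5 − 3.33333 = 49.16667; wedge = 55.33334 − 16 = 39.33334.
DWL = ½ × 49.16667 × 39.33334 = $966.94 thousand.

$966.94 thousand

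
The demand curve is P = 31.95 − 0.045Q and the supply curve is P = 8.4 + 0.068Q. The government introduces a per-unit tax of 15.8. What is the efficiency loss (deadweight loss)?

Competitive equilibrium: 31.95 − 0.045Q = 8.4 + 0.068Q → Q* = 208.4071, P* = 22.5717.
With the tax, the buyer price exceeds the seller price by 15.8: (31.95 − 0.045Q) − (8.4 + 0.068Q) = 15.8 → Q' = 68.5841.
ΔQ = 208.4071 − 68.5841 = 139.823; the wedge equals the tax, 15.8.
Deadweight loss = ½ × 139.823 × 15.8 = 1104.60.

1104.60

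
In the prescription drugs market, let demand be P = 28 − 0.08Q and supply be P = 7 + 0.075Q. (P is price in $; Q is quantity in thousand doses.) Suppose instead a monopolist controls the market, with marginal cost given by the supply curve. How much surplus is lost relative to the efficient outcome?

$164.86 thousand

Competitive equilibrium: 28 − 0.08Q = 7 + 0.075Q → Q* = 135.4839, P* = 17.1613.
Marginal revenue: MR = 28 − 0.16Q. Set MR = MC: 28 − 0.16Q = 7 + 0.075Q → Q_m = 89.3617.
Price P_m = 28 − 0.08·89.3617 = 20.8511; MC(Q_m) = 7 + 0.075·89.3617 = 13.7021.
Competitive Q* = 135.4839, so ΔQ = 46.1222; wedge = 20.8511 − 13.7021 = 7.149.
Welfare loss = ½ × 46.1222 × 7.149 = $164.86 thousand.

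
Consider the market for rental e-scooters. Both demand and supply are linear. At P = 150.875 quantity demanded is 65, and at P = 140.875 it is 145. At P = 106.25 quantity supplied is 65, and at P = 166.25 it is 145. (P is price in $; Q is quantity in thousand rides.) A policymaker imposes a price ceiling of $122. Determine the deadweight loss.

$393.75 thousand

Demand slope = (140.875 − 150.875)/(145 − 65) = −0.125, so P = 159 − 0.125Q.
Supply slope = (166.25 − 106.25)/(145 − 65) = 0.75, so P = 57.5 + 0.75Q.
Competitive equilibrium: 159 − 0.125Q = 57.5 + 0.75Q → Q* = 116, P* = 144.5.
At the ceiling P = 122, quantity supplied = (122 − 57.5)/0.75 = 86.
Willingness to pay at Q' = 86: 159 − 0.125·86 = 148.25.
ΔQ = 116 − 86 = 30; wedge = 148.25 − 122 = 26.25.
DWL = ½ × 30 × 26.25 = $393.75 thousand.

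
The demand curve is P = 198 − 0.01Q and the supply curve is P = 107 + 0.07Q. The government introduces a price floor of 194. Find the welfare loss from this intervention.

Competitive equilibrium: 198 − 0.01Q = 107 + 0.07Q → Q* = 1137.5, P* = 186.625.
At the floor P = 194, quantity demanded = (198 − 194)/0.01 = 400.
Sellers' marginal cost at Q' = 400: 107 + 0.07·400 = 135.
ΔQ = 1137.5 − 400 = 737.5; wedge = 194 − 135 = 59.
DWL = ½ × 737.5 × 59 = 21756.25.

21756.25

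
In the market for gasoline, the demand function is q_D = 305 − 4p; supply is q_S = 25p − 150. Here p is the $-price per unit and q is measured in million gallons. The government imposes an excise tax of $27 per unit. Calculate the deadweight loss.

In inverse form: demand p = 76.25 − 0.25q, supply p = 6 + 0.04q.
Competitive equilibrium: 76.25 − 0.25q = 6 + 0.04q → q* = 242.2414, p* = 15.6897.
With the tax, the buyer price exceeds the seller price by 27: (76.25 − 0.25q) − (6 + 0.04q) = 27 → q' = 149.1379.
Δq = 242.2414 − 149.1379 = 93.1035; the wedge equals the tax, 27.
The triangle = ½ × 93.1035 × 27 = $1256.90 million.

$1256.90 million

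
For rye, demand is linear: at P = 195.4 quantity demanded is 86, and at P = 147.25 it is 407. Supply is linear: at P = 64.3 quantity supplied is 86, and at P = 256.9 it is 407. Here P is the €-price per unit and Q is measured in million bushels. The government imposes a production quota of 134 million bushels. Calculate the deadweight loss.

Demand slope = (147.25 − 195.4)/(407 − 86) = −0.15, so P = 208.3 − 0.15Q.
Supply slope = (256.9 − 64.3)/(407 − 86) = 0.6, so P = 12.7 + 0.6Q.
Competitive equilibrium: 208.3 − 0.15Q = 12.7 + 0.6Q → Q* = 260.8, P* = 169.18.
At Q = 134: demand price = 208.3 − 0.15·134 = 188.2; supply price = 12.7 + 0.6·134 = 93.1.
ΔQ = 260.8 − 134 = 126.8; wedge = 188.2 − 93.1 = 95.1.
Welfare loss = ½ × 126.8 × 95.1 = €6029.34 million.

€6029.34 million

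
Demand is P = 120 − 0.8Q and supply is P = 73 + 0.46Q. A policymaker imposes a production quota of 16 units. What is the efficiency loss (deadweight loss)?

285.87

Competitive equilibrium: 120 − 0.8Q = 73 + 0.46Q → Q* = 37.3016, P* = 90.1587.
At Q = 16: demand price = 120 − 0.8·16 = 107.2; supply price = 73 + 0.46·16 = 80.36.
ΔQ = 37.3016 − 16 = 21.3016; wedge = 107.2 − 80.36 = 26.84.
Deadweight loss = ½ × 21.3016 × 26.84 = 285.87.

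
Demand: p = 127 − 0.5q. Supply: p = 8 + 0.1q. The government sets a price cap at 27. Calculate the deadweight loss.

20.83

Competitive equilibrium: 127 − 0.5q = 8 + 0.1q → q* = 198.3333, p* = 27.8333.
At the ceiling p = 27, quantity supplied = (27 − 8)/0.1 = 190.
Willingness to pay at q' = 190: 127 − 0.5·190 = 32.
Δq = 198.3333 − 190 = 8.3333; wedge = 32 − 27 = 5.
Deadweight loss = ½ × 8.3333 × 5 = 20.83.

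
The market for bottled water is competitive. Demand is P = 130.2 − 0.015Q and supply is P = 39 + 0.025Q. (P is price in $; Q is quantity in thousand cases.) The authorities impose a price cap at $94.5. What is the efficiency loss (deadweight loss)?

$72 thousand

Competitive equilibrium: 130.2 − 0.015Q = 39 + 0.025Q → Q* = 2280, P* = 96.
At the ceiling P = 94.5, quantity supplied = (94.5 − 39)/0.025 = 2220.
Willingness to pay at Q' = 2220: 130.2 − 0.015·2220 = 96.9.
ΔQ = 2280 − 2220 = 60; wedge = 96.9 − 94.5 = 2.4.
Deadweight loss = ½ × 60 × 2.4 = $72 thousand.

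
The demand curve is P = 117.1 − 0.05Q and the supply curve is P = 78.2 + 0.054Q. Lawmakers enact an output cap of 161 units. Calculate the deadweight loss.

Competitive equilibrium: 117.1 − 0.05Q = 78.2 + 0.054Q → Q* = 374.0385, P* = 98.3981.
At Q = 161: demand price = 117.1 − 0.05·161 = 109.05; supply price = 78.2 + 0.054·161 = 86.894.
ΔQ = 374.0385 − 161 = 213.0385; wedge = 109.05 − 86.894 = 22.156.
Deadweight loss = ½ × 213.0385 × 22.156 = 2360.04.

2360.04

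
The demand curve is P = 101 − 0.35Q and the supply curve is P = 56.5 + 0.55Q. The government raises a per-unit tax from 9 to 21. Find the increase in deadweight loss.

Competitive equilibrium: 101 − 0.35Q = 56.5 + 0.55Q → Q* = 49.4444, P* = 83.6944.
For a per-unit tax t: ΔQ = t/0.9, so DWL = ½·t·(t/0.9) = t²/1.8.
At t = 9: DWL = 45. At t = 21: DWL = 245.
Increase = 245 − 45 = 200.

200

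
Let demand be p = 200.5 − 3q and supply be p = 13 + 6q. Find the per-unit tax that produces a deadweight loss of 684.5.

Competitive equilibrium: 200.5 − 3q = 13 + 6q → q* = 20.8333, p* = 138.
A tax t gives Δq = t/9 and wedge t, so DWL = t²/18.
t²/18 = 684.5 → t² = 12321 → t = 111.

111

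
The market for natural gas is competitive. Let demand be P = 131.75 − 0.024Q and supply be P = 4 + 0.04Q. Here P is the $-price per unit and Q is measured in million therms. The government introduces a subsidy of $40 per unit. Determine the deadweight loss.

Competitive equilibrium: 131.75 − 0.024Q = 4 + 0.04Q → Q* = 1996.0938, P* = 83.8438.
The subsidy lowers effective supply by 40: P = 0.04Q − 36.
New quantity: 131.75 − 0.024Q = 0.04Q − 36 → Q' = 2621.0938.
Overproduction ΔQ = 2621.0938 − 1996.0938 = 625; wedge = subsidy = 40.
DWL = ½ × 625 × 40 = $12500 million.

$12500 million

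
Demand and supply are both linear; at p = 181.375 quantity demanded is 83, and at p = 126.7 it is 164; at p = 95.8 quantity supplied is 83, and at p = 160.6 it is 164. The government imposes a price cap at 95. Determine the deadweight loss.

2568.71

Demand slope = (126.7 − 181.375)/(164 − 83) = −0.675, so p = 237.4 − 0.675q.
Supply slope = (160.6 − 95.8)/(164 − 83) = 0.8, so p = 29.4 + 0.8q.
Competitive equilibrium: 237.4 − 0.675q = 29.4 + 0.8q → q* = 141.0169, p* = 142.2136.
At the ceiling p = 95, quantity supplied = (95 − 29.4)/0.8 = 82.
Willingness to pay at q' = 82: 237.4 − 0.675·82 = 182.05.
Δq = 141.0169 − 82 = 59.0169; wedge = 182.05 − 95 = 87.05.
The triangle = ½ × 59.0169 × 87.05 = 2568.71.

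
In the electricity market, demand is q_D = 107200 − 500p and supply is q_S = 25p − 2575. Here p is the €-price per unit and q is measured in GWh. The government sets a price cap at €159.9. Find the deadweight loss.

€31764.75

In inverse form: demand p = 214.4 − 0.002q, supply p = 103 + 0.04q.
Competitive equilibrium: 214.4 − 0.002q = 103 + 0.04q → q* = 2652.381, p* = 209.0952.
At the ceiling p = 159.9, quantity supplied = (159.9 − 103)/0.04 = 1422.5.
Willingness to pay at q' = 1422.5: 214.4 − 0.002·1422.5 = 211.555.
Δq = 2652.381 − 1422.5 = 1229.881; wedge = 211.555 − 159.9 = 51.655.
DWL = ½ × 1229.881 × 51.655 = €31764.75.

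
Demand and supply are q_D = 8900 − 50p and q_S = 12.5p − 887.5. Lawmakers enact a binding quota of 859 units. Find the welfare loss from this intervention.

In inverse form: demand p = 178 − 0.02q, supply p = 71 + 0.08q.
Competitive equilibrium: 178 − 0.02q = 71 + 0.08q → q* = 1070, p* = 156.6.
At q = 859: demand price = 178 − 0.02·859 = 160.82; supply price = 71 + 0.08·859 = 139.72.
Δq = 1070 − 859 = 211; wedge = 160.82 − 139.72 = 21.1.
The triangle = ½ × 211 × 21.1 = 2226.05.

2226.05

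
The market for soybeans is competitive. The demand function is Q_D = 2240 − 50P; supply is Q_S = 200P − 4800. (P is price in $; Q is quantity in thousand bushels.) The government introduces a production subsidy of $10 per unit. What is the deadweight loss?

In inverse form: demand P = 44.8 − 0.02Q, supply P = 24 + 0.005Q.
Competitive equilibrium: 44.8 − 0.02Q = 24 + 0.005Q → Q* = 832, P* = 28.16.
The subsidy lowers effective supply by 10: P = 14 + 0.005Q.
New quantity: 44.8 − 0.02Q = 14 + 0.005Q → Q' = 1232.
Overproduction ΔQ = 1232 − 832 = 400; wedge = subsidy = 10.
DWL = ½ × 400 × 10 = $2000 thousand.

$2000 thousand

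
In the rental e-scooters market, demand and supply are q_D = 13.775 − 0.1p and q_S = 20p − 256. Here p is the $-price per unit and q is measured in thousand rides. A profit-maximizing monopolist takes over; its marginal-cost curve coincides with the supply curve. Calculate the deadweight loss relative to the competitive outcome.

$193.22 thousand

In inverse form: demand p = 137.75 − 10q, supply p = 12.8 + 0.05q.
Competitive equilibrium: 137.75 − 10q = 12.8 + 0.05q → q* = 12.4328, p* = 13.4216.
Marginal revenue: MR = 137.75 − 20q. Set MR = MC: 137.75 − 20q = 12.8 + 0.05q → q_m = 6.2319.
Price p_m = 137.75 − 10·6.2319 = 75.431; MC(q_m) = 12.8 + 0.05·6.2319 = 13.1116.
Competitive q* = 12.4328, so Δq = 6.2009; wedge = 75.431 − 13.1116 = 62.3194.
Deadweight loss = ½ × 6.2009 × 62.3194 = $193.22 thousand.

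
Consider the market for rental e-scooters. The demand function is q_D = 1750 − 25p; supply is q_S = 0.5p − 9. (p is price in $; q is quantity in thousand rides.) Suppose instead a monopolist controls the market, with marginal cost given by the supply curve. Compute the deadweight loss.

$0.25 thousand

In inverse form: demand p = 70 − 0.04q, supply p = 18 + 2q.
Competitive equilibrium: 70 − 0.04q = 18 + 2q → q* = 25.4902, p* = 68.9804.
Marginal revenue: MR = 70 − 0.08q. Set MR = MC: 70 − 0.08q = 18 + 2q → q_m = 25.
Price p_m = 70 − 0.04·25 = 69; MC(q_m) = 18 + 2·25 = 68.
Competitive q* = 25.4902, so Δq = 0.4902; wedge = 69 − 68 = 1.
Deadweight loss = ½ × 0.4902 × 1 = $0.25 thousand.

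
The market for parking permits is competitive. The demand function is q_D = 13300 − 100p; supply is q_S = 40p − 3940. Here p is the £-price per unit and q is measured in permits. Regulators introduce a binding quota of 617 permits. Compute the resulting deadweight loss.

£2379.13

In inverse form: demand p = 133 − 0.01q, supply p = 98.5 + 0.025q.
Competitive equilibrium: 133 − 0.01q = 98.5 + 0.025q → q* = 985.7143, p* = 123.1429.
At q = 617: demand price = 133 − 0.01·617 = 126.83; supply price = 98.5 + 0.025·617 = 113.925.
Δq = 985.7143 − 617 = 368.7143; wedge = 126.83 − 113.925 = 12.905.
Welfare loss = ½ × 368.7143 × 12.905 = £2379.13.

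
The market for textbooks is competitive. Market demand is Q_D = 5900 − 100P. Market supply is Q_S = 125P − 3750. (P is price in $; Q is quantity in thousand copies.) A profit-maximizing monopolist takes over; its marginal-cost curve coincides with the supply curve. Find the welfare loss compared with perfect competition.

$2979.73 thousand

In inverse form: demand P = 59 − 0.01Q, supply P = 30 + 0.008Q.
Competitive equilibrium: 59 − 0.01Q = 30 + 0.008Q → Q* = 1611.111111, P* = 42.888889.
Marginal revenue: MR = 59 − 0.02Q. Set MR = MC: 59 − 0.02Q = 30 + 0.008Q → Q_m = 1035.714286.
Price P_m = 59 − 0.01·1035.714286 = 48.642857; MC(Q_m) = 30 + 0.008·1035.714286 = 38.285714.
Competitive Q* = 1611.111111, so ΔQ = 575.396825; wedge = 48.642857 − 38.285714 = 10.357143.
Welfare loss = ½ × 575.396825 × 10.357143 = $2979.73 thousand.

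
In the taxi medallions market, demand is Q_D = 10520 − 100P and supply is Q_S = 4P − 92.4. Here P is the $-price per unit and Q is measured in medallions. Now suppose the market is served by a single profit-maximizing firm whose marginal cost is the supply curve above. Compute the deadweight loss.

In inverse form: demand P = 105.2 − 0.01Q, supply P = 23.1 + 0.25Q.
Competitive equilibrium: 105.2 − 0.01Q = 23.1 + 0.25Q → Q* = 315.7692, P* = 102.0423.
Marginal revenue: MR = 105.2 − 0.02Q. Set MR = MC: 105.2 − 0.02Q = 23.1 + 0.25Q → Q_m = 304.0741.
Price P_m = 105.2 − 0.01·304.0741 = 102.1593; MC(Q_m) = 23.1 + 0.25·304.0741 = 99.1185.
Competitive Q* = 315.7692, so ΔQ = 11.6951; wedge = 102.1593 − 99.1185 = 3.0408.
DWL = ½ × 11.6951 × 3.0408 = $17.78.

$17.78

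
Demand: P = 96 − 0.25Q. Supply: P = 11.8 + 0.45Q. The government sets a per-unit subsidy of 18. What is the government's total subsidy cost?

2628

Competitive equilibrium: 96 − 0.25Q = 11.8 + 0.45Q → Q* = 120.2857, P* = 65.9286.
The subsidy lowers effective supply by 18: P = 0.45Q − 6.2.
New quantity: 96 − 0.25Q = 0.45Q − 6.2 → Q' = 146.
Total subsidy cost = 18 × 146 = 2628.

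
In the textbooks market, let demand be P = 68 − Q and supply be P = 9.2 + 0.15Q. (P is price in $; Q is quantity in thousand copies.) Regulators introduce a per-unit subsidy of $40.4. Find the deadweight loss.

$709.63 thousand

Competitive equilibrium: 68 − Q = 9.2 + 0.15Q → Q* = 51.13043, P* = 16.86957.
The subsidy lowers effective supply by 40.4: P = 0.15Q − 31.2.
New quantity: 68 − Q = 0.15Q − 31.2 → Q' = 86.26087.
Overproduction ΔQ = 86.26087 − 51.13043 = 35.13044; wedge = subsidy = 40.4.
The triangle = ½ × 35.13044 × 40.4 = $709.63 thousand.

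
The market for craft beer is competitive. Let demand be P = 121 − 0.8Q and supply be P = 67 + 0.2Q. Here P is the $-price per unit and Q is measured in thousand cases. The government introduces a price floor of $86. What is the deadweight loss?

Competitive equilibrium: 121 − 0.8Q = 67 + 0.2Q → Q* = 54, P* = 77.8.
At the floor P = 86, quantity demanded = (121 − 86)/0.8 = 43.75.
Sellers' marginal cost at Q' = 43.75: 67 + 0.2·43.75 = 75.75.
ΔQ = 54 − 43.75 = 10.25; wedge = 86 − 75.75 = 10.25.
DWL = ½ × 10.25 × 10.25 = $52.53 thousand.

$52.53 thousand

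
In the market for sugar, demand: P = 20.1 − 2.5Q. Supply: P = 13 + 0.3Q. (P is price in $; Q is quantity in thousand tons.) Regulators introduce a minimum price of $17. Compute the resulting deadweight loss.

Competitive equilibrium: 20.1 − 2.5Q = 13 + 0.3Q → Q* = 2.5357, P* = 13.7607.
At the floor P = 17, quantity demanded = (20.1 − 17)/2.5 = 1.24.
Sellers' marginal cost at Q' = 1.24: 13 + 0.3·1.24 = 13.372.
ΔQ = 2.5357 − 1.24 = 1.2957; wedge = 17 − 13.372 = 3.628.
The triangle = ½ × 1.2957 × 3.628 = $2.35 thousand.

$2.35 thousand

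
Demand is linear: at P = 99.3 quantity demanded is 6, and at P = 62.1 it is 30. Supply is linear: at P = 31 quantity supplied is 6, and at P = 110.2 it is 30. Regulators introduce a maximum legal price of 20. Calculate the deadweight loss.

735.53

Demand slope = (62.1 − 99.3)/(30 − 6) = −1.55, so P = 108.6 − 1.55Q.
Supply slope = (110.2 − 31)/(30 − 6) = 3.3, so P = 11.2 + 3.3Q.
Competitive equilibrium: 108.6 − 1.55Q = 11.2 + 3.3Q → Q* = 20.0825, P* = 77.4722.
At the ceiling P = 20, quantity supplied = (20 − 11.2)/3.3 = 2.6667.
Willingness to pay at Q' = 2.6667: 108.6 − 1.55·2.6667 = 104.4666.
ΔQ = 20.0825 − 2.6667 = 17.4158; wedge = 104.4666 − 20 = 84.4666.
The triangle = ½ × 17.4158 × 84.4666 = 735.53.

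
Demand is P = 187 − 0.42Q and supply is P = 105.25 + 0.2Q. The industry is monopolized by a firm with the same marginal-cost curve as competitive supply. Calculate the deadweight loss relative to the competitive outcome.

878.99

Competitive equilibrium: 187 − 0.42Q = 105.25 + 0.2Q → Q* = 131.8548, P* = 131.621.
Marginal revenue: MR = 187 − 0.84Q. Set MR = MC: 187 − 0.84Q = 105.25 + 0.2Q → Q_m = 78.6058.
Price P_m = 187 − 0.42·78.6058 = 153.9856; MC(Q_m) = 105.25 + 0.2·78.6058 = 120.9712.
Competitive Q* = 131.8548, so ΔQ = 53.249; wedge = 153.9856 − 120.9712 = 33.0144.
DWL = ½ × 53.249 × 33.0144 = 878.99.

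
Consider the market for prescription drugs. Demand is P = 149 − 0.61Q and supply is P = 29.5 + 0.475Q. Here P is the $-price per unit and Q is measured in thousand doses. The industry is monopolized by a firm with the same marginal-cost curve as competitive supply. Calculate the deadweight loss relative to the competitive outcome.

Competitive equilibrium: 149 − 0.61Q = 29.5 + 0.475Q → Q* = 110.1382, P* = 81.8157.
Marginal revenue: MR = 149 − 1.22Q. Set MR = MC: 149 − 1.22Q = 29.5 + 0.475Q → Q_m = 70.5015.
Price P_m = 149 − 0.61·70.5015 = 105.9941; MC(Q_m) = 29.5 + 0.475·70.5015 = 62.9882.
Competitive Q* = 110.1382, so ΔQ = 39.6367; wedge = 105.9941 − 62.9882 = 43.0059.
Welfare loss = ½ × 39.6367 × 43.0059 = $852.31 thousand.

$852.31 thousand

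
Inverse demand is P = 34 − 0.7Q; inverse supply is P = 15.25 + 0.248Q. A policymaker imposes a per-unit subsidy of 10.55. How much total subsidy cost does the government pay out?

326.07

Competitive equilibrium: 34 − 0.7Q = 15.25 + 0.248Q → Q* = 19.7785, P* = 20.1551.
The subsidy lowers effective supply by 10.55: P = 4.7 + 0.248Q.
New quantity: 34 − 0.7Q = 4.7 + 0.248Q → Q' = 30.9072.
Total subsidy cost = 10.55 × 30.9072 = 326.07.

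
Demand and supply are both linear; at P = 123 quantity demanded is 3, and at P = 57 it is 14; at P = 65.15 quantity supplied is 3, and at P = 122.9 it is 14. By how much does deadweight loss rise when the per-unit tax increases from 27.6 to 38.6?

32.36

Demand slope = (57 − 123)/(14 − 3) = −6, so P = 141 − 6Q.
Supply slope = (122.9 − 65.15)/(14 − 3) = 5.25, so P = 49.4 + 5.25Q.
Competitive equilibrium: 141 − 6Q = 49.4 + 5.25Q → Q* = 8.1422, P* = 92.1467.
For a per-unit tax t: ΔQ = t/11.25, so DWL = ½·t·(t/11.25) = t²/22.5.
At t = 27.6: DWL = 33.856. At t = 38.6: DWL = 66.22.
Increase = 66.22 − 33.856 = 32.36.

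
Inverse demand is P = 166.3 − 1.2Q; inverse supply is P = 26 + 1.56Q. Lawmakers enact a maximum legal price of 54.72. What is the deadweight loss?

1450.73

Competitive equilibrium: 166.3 − 1.2Q = 26 + 1.56Q → Q* = 50.8333, P* = 105.3.
At the ceiling P = 54.72, quantity supplied = (54.72 − 26)/1.56 = 18.4103.
Willingness to pay at Q' = 18.4103: 166.3 − 1.2·18.4103 = 144.2076.
ΔQ = 50.8333 − 18.4103 = 32.423; wedge = 144.2076 − 54.72 = 89.4876.
Deadweight loss = ½ × 32.423 × 89.4876 = 1450.73.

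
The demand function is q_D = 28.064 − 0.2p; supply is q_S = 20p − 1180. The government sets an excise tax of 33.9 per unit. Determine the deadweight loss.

In inverse form: demand p = 140.32 − 5q, supply p = 59 + 0.05q.
Competitive equilibrium: 140.32 − 5q = 59 + 0.05q → q* = 16.103, p* = 59.8051.
With the tax, the buyer price exceeds the seller price by 33.9: (140.32 − 5q) − (59 + 0.05q) = 33.9 → q' = 9.3901.
Δq = 16.103 − 9.3901 = 6.7129; the wedge equals the tax, 33.9.
Deadweight loss = ½ × 6.7129 × 33.9 = 113.78.

113.78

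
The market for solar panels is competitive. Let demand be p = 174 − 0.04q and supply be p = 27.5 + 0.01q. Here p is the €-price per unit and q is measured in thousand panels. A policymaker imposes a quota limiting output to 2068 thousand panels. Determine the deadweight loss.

Competitive equilibrium: 174 − 0.04q = 27.5 + 0.01q → q* = 2930, p* = 56.8.
At q = 2068: demand price = 174 − 0.04·2068 = 91.28; supply price = 27.5 + 0.01·2068 = 48.18.
Δq = 2930 − 2068 = 862; wedge = 91.28 − 48.18 = 43.1.
Welfare loss = ½ × 862 × 43.1 = €18576.10 thousand.

€18576.10 thousand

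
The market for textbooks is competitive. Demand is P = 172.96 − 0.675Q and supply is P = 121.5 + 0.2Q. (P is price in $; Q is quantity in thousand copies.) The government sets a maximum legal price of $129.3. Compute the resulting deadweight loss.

$171.72 thousand

Competitive equilibrium: 172.96 − 0.675Q = 121.5 + 0.2Q → Q* = 58.8114, P* = 133.2623.
At the ceiling P = 129.3, quantity supplied = (129.3 − 121.5)/0.2 = 39.
Willingness to pay at Q' = 39: 172.96 − 0.675·39 = 146.635.
ΔQ = 58.8114 − 39 = 19.8114; wedge = 146.635 − 129.3 = 17.335.
Welfare loss = ½ × 19.8114 × 17.335 = $171.72 thousand.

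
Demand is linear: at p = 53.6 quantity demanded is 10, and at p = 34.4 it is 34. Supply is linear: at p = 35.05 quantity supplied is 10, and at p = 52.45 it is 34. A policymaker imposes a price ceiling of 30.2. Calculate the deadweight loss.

271.04

Demand slope = (34.4 − 53.6)/(34 − 10) = −0.8, so p = 61.6 − 0.8q.
Supply slope = (52.45 − 35.05)/(34 − 10) = 0.725, so p = 27.8 + 0.725q.
Competitive equilibrium: 61.6 − 0.8q = 27.8 + 0.725q → q* = 22.1639, p* = 43.8689.
At the ceiling p = 30.2, quantity supplied = (30.2 − 27.8)/0.725 = 3.3103.
Willingness to pay at q' = 3.3103: 61.6 − 0.8·3.3103 = 58.9518.
Δq = 22.1639 − 3.3103 = 18.8536; wedge = 58.9518 − 30.2 = 28.7518.
Deadweight loss = ½ × 18.8536 × 28.7518 = 271.04.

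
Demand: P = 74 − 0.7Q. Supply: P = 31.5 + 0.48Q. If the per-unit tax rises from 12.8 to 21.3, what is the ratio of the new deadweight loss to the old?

Competitive equilibrium: 74 − 0.7Q = 31.5 + 0.48Q → Q* = 36.0169, P* = 48.7881.
For a per-unit tax t: ΔQ = t/1.18, so DWL = ½·t·(t/1.18) = t²/2.36.
At t = 12.8: DWL = 69.424. At t = 21.3: DWL = 192.242.
Ratio = (21.3/12.8)² = 2.769.

2.769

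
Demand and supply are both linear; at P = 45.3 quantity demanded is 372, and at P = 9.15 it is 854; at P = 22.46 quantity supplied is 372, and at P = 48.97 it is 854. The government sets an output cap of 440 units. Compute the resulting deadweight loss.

753.85

Demand slope = (9.15 − 45.3)/(854 − 372) = −0.075, so P = 73.2 − 0.075Q.
Supply slope = (48.97 − 22.46)/(854 − 372) = 0.055, so P = 2 + 0.055Q.
Competitive equilibrium: 73.2 − 0.075Q = 2 + 0.055Q → Q* = 547.6923, P* = 32.1231.
At Q = 440: demand price = 73.2 − 0.075·440 = 40.2; supply price = 2 + 0.055·440 = 26.2.
ΔQ = 547.6923 − 440 = 107.6923; wedge = 40.2 − 26.2 = 14.
DWL = ½ × 107.6923 × 14 = 753.85.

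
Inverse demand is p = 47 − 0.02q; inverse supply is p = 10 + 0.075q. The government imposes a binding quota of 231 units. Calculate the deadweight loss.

Competitive equilibrium: 47 − 0.02q = 10 + 0.075q → q* = 389.4737, p* = 39.2105.
At q = 231: demand price = 47 − 0.02·231 = 42.38; supply price = 10 + 0.075·231 = 27.325.
Δq = 389.4737 − 231 = 158.4737; wedge = 42.38 − 27.325 = 15.055.
Welfare loss = ½ × 158.4737 × 15.055 = 1192.91.

1192.91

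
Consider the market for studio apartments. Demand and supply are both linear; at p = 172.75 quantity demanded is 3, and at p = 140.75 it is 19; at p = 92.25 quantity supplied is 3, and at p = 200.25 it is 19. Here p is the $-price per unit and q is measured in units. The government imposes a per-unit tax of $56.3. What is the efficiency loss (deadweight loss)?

$181.13

Demand slope = (140.75 − 172.75)/(19 − 3) = −2, so p = 178.75 − 2q.
Supply slope = (200.25 − 92.25)/(19 − 3) = 6.75, so p = 72 + 6.75q.
Competitive equilibrium: 178.75 − 2q = 72 + 6.75q → q* = 12.2, p* = 154.35.
With the tax, the buyer price exceeds the seller price by 56.3: (178.75 − 2q) − (72 + 6.75q) = 56.3 → q' = 5.7657.
Δq = 12.2 − 5.7657 = 6.4343; the wedge equals the tax, 56.3.
DWL = ½ × 6.4343 × 56.3 = $181.13.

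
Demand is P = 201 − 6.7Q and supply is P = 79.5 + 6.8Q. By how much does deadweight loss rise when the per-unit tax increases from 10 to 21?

12.63

Competitive equilibrium: 201 − 6.7Q = 79.5 + 6.8Q → Q* = 9, P* = 140.7.
For a per-unit tax t: ΔQ = t/13.5, so DWL = ½·t·(t/13.5) = t²/27.
At t = 10: DWL = 3.704. At t = 21: DWL = 16.333.
Increase = 16.333 − 3.704 = 12.63.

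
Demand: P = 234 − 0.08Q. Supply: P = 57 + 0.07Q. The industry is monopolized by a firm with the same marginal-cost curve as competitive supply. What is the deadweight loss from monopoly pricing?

Competitive equilibrium: 234 − 0.08Q = 57 + 0.07Q → Q* = 1180, P* = 139.6.
Marginal revenue: MR = 234 − 0.16Q. Set MR = MC: 234 − 0.16Q = 57 + 0.07Q → Q_m = 769.5652.
Price P_m = 234 − 0.08·769.5652 = 172.4348; MC(Q_m) = 57 + 0.07·769.5652 = 110.8696.
Competitive Q* = 1180, so ΔQ = 410.4348; wedge = 172.4348 − 110.8696 = 61.5652.
The triangle = ½ × 410.4348 × 61.5652 = 12634.25.

12634.25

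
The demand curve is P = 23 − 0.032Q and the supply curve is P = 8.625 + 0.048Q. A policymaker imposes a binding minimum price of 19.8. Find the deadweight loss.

254

Competitive equilibrium: 23 − 0.032Q = 8.625 + 0.048Q → Q* = 179.6875, P* = 17.25.
At the floor P = 19.8, quantity demanded = (23 − 19.8)/0.032 = 100.
Sellers' marginal cost at Q' = 100: 8.625 + 0.048·100 = 13.425.
ΔQ = 179.6875 − 100 = 79.6875; wedge = 19.8 − 13.425 = 6.375.
The triangle = ½ × 79.6875 × 6.375 = 254.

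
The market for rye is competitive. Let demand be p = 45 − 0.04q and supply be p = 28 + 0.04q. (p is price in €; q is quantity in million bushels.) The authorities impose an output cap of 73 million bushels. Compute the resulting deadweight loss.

Competitive equilibrium: 45 − 0.04q = 28 + 0.04q → q* = 212.5, p* = 36.5.
At q = 73: demand price = 45 − 0.04·73 = 42.08; supply price = 28 + 0.04·73 = 30.92.
Δq = 212.5 − 73 = 139.5; wedge = 42.08 − 30.92 = 11.16.
Welfare loss = ½ × 139.5 × 11.16 = €778.41 million.

€778.41 million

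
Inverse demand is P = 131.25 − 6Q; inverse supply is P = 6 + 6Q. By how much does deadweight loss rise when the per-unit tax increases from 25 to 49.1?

74.41

Competitive equilibrium: 131.25 − 6Q = 6 + 6Q → Q* = 10.4375, P* = 68.625.
For a per-unit tax t: ΔQ = t/12, so DWL = ½·t·(t/12) = t²/24.
At t = 25: DWL = 26.042. At t = 49.1: DWL = 100.45.
Increase = 100.45 − 26.042 = 74.41.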